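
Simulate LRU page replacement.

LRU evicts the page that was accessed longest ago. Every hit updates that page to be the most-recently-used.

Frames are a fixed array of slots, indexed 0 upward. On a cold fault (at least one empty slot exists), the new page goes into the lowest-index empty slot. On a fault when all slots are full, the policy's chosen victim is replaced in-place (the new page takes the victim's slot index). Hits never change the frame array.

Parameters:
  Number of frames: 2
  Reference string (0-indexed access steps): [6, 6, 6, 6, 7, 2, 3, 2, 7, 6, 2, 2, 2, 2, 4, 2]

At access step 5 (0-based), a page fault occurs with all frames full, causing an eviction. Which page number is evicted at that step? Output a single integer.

Step 0: ref 6 -> FAULT, frames=[6,-]
Step 1: ref 6 -> HIT, frames=[6,-]
Step 2: ref 6 -> HIT, frames=[6,-]
Step 3: ref 6 -> HIT, frames=[6,-]
Step 4: ref 7 -> FAULT, frames=[6,7]
Step 5: ref 2 -> FAULT, evict 6, frames=[2,7]
At step 5: evicted page 6

Answer: 6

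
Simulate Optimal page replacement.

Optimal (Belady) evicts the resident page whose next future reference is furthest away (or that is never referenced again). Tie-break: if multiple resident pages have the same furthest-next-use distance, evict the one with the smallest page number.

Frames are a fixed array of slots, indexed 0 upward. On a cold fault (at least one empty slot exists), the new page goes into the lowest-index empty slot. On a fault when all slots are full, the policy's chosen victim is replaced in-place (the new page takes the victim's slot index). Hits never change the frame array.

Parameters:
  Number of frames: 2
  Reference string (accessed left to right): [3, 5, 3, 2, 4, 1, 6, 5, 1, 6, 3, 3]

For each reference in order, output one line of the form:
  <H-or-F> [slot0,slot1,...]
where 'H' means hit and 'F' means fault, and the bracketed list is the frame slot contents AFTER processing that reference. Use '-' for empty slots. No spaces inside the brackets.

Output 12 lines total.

F [3,-]
F [3,5]
H [3,5]
F [2,5]
F [4,5]
F [1,5]
F [6,5]
H [6,5]
F [6,1]
H [6,1]
F [6,3]
H [6,3]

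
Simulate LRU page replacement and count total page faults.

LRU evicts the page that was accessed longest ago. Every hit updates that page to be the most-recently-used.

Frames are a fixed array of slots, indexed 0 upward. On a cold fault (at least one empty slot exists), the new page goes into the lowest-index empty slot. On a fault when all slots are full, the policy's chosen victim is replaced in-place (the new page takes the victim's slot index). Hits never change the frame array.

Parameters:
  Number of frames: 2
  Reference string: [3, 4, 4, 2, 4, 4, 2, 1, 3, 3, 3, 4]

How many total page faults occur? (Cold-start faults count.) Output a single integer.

Step 0: ref 3 → FAULT, frames=[3,-]
Step 1: ref 4 → FAULT, frames=[3,4]
Step 2: ref 4 → HIT, frames=[3,4]
Step 3: ref 2 → FAULT (evict 3), frames=[2,4]
Step 4: ref 4 → HIT, frames=[2,4]
Step 5: ref 4 → HIT, frames=[2,4]
Step 6: ref 2 → HIT, frames=[2,4]
Step 7: ref 1 → FAULT (evict 4), frames=[2,1]
Step 8: ref 3 → FAULT (evict 2), frames=[3,1]
Step 9: ref 3 → HIT, frames=[3,1]
Step 10: ref 3 → HIT, frames=[3,1]
Step 11: ref 4 → FAULT (evict 1), frames=[3,4]
Total faults: 6

Answer: 6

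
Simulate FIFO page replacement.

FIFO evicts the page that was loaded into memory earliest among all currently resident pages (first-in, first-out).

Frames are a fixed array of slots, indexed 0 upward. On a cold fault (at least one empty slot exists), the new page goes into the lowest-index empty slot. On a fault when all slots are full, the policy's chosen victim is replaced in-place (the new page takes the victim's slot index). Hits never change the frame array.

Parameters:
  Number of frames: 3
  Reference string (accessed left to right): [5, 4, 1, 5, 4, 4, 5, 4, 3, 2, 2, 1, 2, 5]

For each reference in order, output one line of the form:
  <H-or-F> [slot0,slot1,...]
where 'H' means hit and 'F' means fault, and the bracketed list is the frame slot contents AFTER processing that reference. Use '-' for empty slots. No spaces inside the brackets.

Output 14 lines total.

F [5,-,-]
F [5,4,-]
F [5,4,1]
H [5,4,1]
H [5,4,1]
H [5,4,1]
H [5,4,1]
H [5,4,1]
F [3,4,1]
F [3,2,1]
H [3,2,1]
H [3,2,1]
H [3,2,1]
F [3,2,5]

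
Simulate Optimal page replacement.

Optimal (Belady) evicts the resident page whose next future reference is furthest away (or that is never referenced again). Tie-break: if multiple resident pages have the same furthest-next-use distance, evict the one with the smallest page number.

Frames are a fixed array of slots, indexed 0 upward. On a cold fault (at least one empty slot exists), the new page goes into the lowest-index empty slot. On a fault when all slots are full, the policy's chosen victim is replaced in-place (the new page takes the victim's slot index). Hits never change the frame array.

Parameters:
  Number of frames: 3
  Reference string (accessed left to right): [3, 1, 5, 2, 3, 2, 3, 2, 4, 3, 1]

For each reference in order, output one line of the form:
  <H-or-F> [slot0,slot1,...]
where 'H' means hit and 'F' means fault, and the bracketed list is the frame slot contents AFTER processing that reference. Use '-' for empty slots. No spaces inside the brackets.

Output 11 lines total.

F [3,-,-]
F [3,1,-]
F [3,1,5]
F [3,1,2]
H [3,1,2]
H [3,1,2]
H [3,1,2]
H [3,1,2]
F [3,1,4]
H [3,1,4]
H [3,1,4]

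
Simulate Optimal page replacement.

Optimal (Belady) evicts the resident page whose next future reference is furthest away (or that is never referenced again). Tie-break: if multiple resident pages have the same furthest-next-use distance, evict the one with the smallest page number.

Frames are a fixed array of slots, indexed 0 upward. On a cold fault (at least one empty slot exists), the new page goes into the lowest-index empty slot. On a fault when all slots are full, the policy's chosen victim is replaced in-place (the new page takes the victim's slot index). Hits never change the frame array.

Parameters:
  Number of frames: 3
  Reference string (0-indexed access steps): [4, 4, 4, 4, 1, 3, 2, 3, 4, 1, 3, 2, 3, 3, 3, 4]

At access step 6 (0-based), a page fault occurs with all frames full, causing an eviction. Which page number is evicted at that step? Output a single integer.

Step 0: ref 4 -> FAULT, frames=[4,-,-]
Step 1: ref 4 -> HIT, frames=[4,-,-]
Step 2: ref 4 -> HIT, frames=[4,-,-]
Step 3: ref 4 -> HIT, frames=[4,-,-]
Step 4: ref 1 -> FAULT, frames=[4,1,-]
Step 5: ref 3 -> FAULT, frames=[4,1,3]
Step 6: ref 2 -> FAULT, evict 1, frames=[4,2,3]
At step 6: evicted page 1

Answer: 1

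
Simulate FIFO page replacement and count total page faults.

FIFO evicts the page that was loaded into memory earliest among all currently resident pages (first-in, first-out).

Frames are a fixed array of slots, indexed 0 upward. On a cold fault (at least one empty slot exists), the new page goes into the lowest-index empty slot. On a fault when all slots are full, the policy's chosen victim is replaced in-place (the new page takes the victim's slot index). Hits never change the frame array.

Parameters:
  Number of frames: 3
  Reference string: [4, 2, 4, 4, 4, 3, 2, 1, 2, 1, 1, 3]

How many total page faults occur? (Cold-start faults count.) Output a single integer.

Answer: 4

Derivation:
Step 0: ref 4 → FAULT, frames=[4,-,-]
Step 1: ref 2 → FAULT, frames=[4,2,-]
Step 2: ref 4 → HIT, frames=[4,2,-]
Step 3: ref 4 → HIT, frames=[4,2,-]
Step 4: ref 4 → HIT, frames=[4,2,-]
Step 5: ref 3 → FAULT, frames=[4,2,3]
Step 6: ref 2 → HIT, frames=[4,2,3]
Step 7: ref 1 → FAULT (evict 4), frames=[1,2,3]
Step 8: ref 2 → HIT, frames=[1,2,3]
Step 9: ref 1 → HIT, frames=[1,2,3]
Step 10: ref 1 → HIT, frames=[1,2,3]
Step 11: ref 3 → HIT, frames=[1,2,3]
Total faults: 4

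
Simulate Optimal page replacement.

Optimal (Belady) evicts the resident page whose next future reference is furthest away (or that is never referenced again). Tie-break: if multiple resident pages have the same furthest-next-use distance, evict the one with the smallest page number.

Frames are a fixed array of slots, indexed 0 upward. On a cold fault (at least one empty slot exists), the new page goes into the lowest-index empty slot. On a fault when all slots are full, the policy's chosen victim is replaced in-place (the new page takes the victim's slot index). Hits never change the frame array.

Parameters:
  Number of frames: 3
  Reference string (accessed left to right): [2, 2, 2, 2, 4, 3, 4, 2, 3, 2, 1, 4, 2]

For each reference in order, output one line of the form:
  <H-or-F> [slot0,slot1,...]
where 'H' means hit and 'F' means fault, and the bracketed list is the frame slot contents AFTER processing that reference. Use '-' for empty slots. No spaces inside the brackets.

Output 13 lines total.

F [2,-,-]
H [2,-,-]
H [2,-,-]
H [2,-,-]
F [2,4,-]
F [2,4,3]
H [2,4,3]
H [2,4,3]
H [2,4,3]
H [2,4,3]
F [2,4,1]
H [2,4,1]
H [2,4,1]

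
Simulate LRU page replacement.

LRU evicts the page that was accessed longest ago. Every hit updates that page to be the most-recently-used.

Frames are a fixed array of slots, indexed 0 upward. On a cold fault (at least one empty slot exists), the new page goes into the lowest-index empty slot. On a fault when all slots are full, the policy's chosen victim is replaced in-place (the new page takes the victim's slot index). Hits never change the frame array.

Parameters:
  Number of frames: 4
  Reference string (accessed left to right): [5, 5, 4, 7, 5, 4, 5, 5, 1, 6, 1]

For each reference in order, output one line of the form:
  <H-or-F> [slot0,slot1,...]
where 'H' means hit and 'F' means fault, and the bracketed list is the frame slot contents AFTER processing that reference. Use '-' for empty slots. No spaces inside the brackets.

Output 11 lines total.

F [5,-,-,-]
H [5,-,-,-]
F [5,4,-,-]
F [5,4,7,-]
H [5,4,7,-]
H [5,4,7,-]
H [5,4,7,-]
H [5,4,7,-]
F [5,4,7,1]
F [5,4,6,1]
H [5,4,6,1]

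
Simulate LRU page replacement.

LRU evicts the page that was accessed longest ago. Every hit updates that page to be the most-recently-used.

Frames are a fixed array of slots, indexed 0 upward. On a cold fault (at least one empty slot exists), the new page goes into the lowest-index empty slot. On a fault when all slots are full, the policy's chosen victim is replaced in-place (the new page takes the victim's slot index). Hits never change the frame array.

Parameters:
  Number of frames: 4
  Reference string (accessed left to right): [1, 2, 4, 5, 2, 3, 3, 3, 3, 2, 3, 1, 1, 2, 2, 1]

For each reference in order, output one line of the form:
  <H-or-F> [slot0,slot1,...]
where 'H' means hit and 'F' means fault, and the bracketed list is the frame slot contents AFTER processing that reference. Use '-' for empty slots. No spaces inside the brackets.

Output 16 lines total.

F [1,-,-,-]
F [1,2,-,-]
F [1,2,4,-]
F [1,2,4,5]
H [1,2,4,5]
F [3,2,4,5]
H [3,2,4,5]
H [3,2,4,5]
H [3,2,4,5]
H [3,2,4,5]
H [3,2,4,5]
F [3,2,1,5]
H [3,2,1,5]
H [3,2,1,5]
H [3,2,1,5]
H [3,2,1,5]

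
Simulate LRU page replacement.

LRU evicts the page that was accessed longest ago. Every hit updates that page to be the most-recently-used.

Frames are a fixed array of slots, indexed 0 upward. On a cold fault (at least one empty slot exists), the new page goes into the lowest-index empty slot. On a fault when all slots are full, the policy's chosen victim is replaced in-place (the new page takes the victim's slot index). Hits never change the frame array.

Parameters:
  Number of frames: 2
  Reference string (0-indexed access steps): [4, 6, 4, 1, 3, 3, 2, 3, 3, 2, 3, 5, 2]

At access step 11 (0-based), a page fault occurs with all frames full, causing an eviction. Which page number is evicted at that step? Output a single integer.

Step 0: ref 4 -> FAULT, frames=[4,-]
Step 1: ref 6 -> FAULT, frames=[4,6]
Step 2: ref 4 -> HIT, frames=[4,6]
Step 3: ref 1 -> FAULT, evict 6, frames=[4,1]
Step 4: ref 3 -> FAULT, evict 4, frames=[3,1]
Step 5: ref 3 -> HIT, frames=[3,1]
Step 6: ref 2 -> FAULT, evict 1, frames=[3,2]
Step 7: ref 3 -> HIT, frames=[3,2]
Step 8: ref 3 -> HIT, frames=[3,2]
Step 9: ref 2 -> HIT, frames=[3,2]
Step 10: ref 3 -> HIT, frames=[3,2]
Step 11: ref 5 -> FAULT, evict 2, frames=[3,5]
At step 11: evicted page 2

Answer: 2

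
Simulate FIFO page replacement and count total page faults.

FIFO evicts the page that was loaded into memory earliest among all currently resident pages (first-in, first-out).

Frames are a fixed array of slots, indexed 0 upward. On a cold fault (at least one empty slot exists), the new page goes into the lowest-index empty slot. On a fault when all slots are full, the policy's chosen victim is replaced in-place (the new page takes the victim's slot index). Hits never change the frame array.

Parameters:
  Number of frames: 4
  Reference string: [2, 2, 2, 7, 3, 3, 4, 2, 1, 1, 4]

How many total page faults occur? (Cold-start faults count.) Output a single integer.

Answer: 5

Derivation:
Step 0: ref 2 → FAULT, frames=[2,-,-,-]
Step 1: ref 2 → HIT, frames=[2,-,-,-]
Step 2: ref 2 → HIT, frames=[2,-,-,-]
Step 3: ref 7 → FAULT, frames=[2,7,-,-]
Step 4: ref 3 → FAULT, frames=[2,7,3,-]
Step 5: ref 3 → HIT, frames=[2,7,3,-]
Step 6: ref 4 → FAULT, frames=[2,7,3,4]
Step 7: ref 2 → HIT, frames=[2,7,3,4]
Step 8: ref 1 → FAULT (evict 2), frames=[1,7,3,4]
Step 9: ref 1 → HIT, frames=[1,7,3,4]
Step 10: ref 4 → HIT, frames=[1,7,3,4]
Total faults: 5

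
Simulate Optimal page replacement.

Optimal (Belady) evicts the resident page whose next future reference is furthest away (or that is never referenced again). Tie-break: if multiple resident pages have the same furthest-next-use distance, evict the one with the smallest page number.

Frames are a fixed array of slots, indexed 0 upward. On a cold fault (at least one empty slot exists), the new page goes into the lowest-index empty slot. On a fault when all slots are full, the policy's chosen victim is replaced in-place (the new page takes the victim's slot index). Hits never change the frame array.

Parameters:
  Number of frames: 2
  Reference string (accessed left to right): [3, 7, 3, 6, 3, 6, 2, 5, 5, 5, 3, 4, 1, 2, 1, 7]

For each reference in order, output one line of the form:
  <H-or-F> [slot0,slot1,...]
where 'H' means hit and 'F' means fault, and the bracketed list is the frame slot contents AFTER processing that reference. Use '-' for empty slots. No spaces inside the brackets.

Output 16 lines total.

F [3,-]
F [3,7]
H [3,7]
F [3,6]
H [3,6]
H [3,6]
F [3,2]
F [3,5]
H [3,5]
H [3,5]
H [3,5]
F [4,5]
F [1,5]
F [1,2]
H [1,2]
F [7,2]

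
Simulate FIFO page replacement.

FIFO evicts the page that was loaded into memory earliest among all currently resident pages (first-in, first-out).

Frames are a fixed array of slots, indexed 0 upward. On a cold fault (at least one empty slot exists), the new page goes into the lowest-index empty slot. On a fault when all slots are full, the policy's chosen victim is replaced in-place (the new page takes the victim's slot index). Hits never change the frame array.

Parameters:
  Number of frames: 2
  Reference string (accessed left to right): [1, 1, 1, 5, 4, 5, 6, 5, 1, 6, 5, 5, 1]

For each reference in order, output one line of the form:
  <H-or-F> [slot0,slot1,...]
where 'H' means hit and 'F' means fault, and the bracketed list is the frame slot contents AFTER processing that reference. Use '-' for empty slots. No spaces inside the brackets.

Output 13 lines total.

F [1,-]
H [1,-]
H [1,-]
F [1,5]
F [4,5]
H [4,5]
F [4,6]
F [5,6]
F [5,1]
F [6,1]
F [6,5]
H [6,5]
F [1,5]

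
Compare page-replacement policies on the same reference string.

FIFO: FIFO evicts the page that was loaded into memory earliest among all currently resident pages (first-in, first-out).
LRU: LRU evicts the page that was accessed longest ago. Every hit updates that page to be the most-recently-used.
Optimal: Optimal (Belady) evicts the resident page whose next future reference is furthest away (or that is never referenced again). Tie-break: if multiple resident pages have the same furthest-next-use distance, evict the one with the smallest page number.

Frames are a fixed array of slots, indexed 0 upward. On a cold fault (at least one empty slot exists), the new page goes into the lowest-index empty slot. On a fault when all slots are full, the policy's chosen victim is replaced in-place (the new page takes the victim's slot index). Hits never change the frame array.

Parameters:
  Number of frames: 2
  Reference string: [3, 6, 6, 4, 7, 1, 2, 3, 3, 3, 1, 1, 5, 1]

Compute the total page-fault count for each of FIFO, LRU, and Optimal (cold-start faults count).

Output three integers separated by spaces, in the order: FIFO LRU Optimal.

Answer: 9 9 8

Derivation:
--- FIFO ---
  step 0: ref 3 -> FAULT, frames=[3,-] (faults so far: 1)
  step 1: ref 6 -> FAULT, frames=[3,6] (faults so far: 2)
  step 2: ref 6 -> HIT, frames=[3,6] (faults so far: 2)
  step 3: ref 4 -> FAULT, evict 3, frames=[4,6] (faults so far: 3)
  step 4: ref 7 -> FAULT, evict 6, frames=[4,7] (faults so far: 4)
  step 5: ref 1 -> FAULT, evict 4, frames=[1,7] (faults so far: 5)
  step 6: ref 2 -> FAULT, evict 7, frames=[1,2] (faults so far: 6)
  step 7: ref 3 -> FAULT, evict 1, frames=[3,2] (faults so far: 7)
  step 8: ref 3 -> HIT, frames=[3,2] (faults so far: 7)
  step 9: ref 3 -> HIT, frames=[3,2] (faults so far: 7)
  step 10: ref 1 -> FAULT, evict 2, frames=[3,1] (faults so far: 8)
  step 11: ref 1 -> HIT, frames=[3,1] (faults so far: 8)
  step 12: ref 5 -> FAULT, evict 3, frames=[5,1] (faults so far: 9)
  step 13: ref 1 -> HIT, frames=[5,1] (faults so far: 9)
  FIFO total faults: 9
--- LRU ---
  step 0: ref 3 -> FAULT, frames=[3,-] (faults so far: 1)
  step 1: ref 6 -> FAULT, frames=[3,6] (faults so far: 2)
  step 2: ref 6 -> HIT, frames=[3,6] (faults so far: 2)
  step 3: ref 4 -> FAULT, evict 3, frames=[4,6] (faults so far: 3)
  step 4: ref 7 -> FAULT, evict 6, frames=[4,7] (faults so far: 4)
  step 5: ref 1 -> FAULT, evict 4, frames=[1,7] (faults so far: 5)
  step 6: ref 2 -> FAULT, evict 7, frames=[1,2] (faults so far: 6)
  step 7: ref 3 -> FAULT, evict 1, frames=[3,2] (faults so far: 7)
  step 8: ref 3 -> HIT, frames=[3,2] (faults so far: 7)
  step 9: ref 3 -> HIT, frames=[3,2] (faults so far: 7)
  step 10: ref 1 -> FAULT, evict 2, frames=[3,1] (faults so far: 8)
  step 11: ref 1 -> HIT, frames=[3,1] (faults so far: 8)
  step 12: ref 5 -> FAULT, evict 3, frames=[5,1] (faults so far: 9)
  step 13: ref 1 -> HIT, frames=[5,1] (faults so far: 9)
  LRU total faults: 9
--- Optimal ---
  step 0: ref 3 -> FAULT, frames=[3,-] (faults so far: 1)
  step 1: ref 6 -> FAULT, frames=[3,6] (faults so far: 2)
  step 2: ref 6 -> HIT, frames=[3,6] (faults so far: 2)
  step 3: ref 4 -> FAULT, evict 6, frames=[3,4] (faults so far: 3)
  step 4: ref 7 -> FAULT, evict 4, frames=[3,7] (faults so far: 4)
  step 5: ref 1 -> FAULT, evict 7, frames=[3,1] (faults so far: 5)
  step 6: ref 2 -> FAULT, evict 1, frames=[3,2] (faults so far: 6)
  step 7: ref 3 -> HIT, frames=[3,2] (faults so far: 6)
  step 8: ref 3 -> HIT, frames=[3,2] (faults so far: 6)
  step 9: ref 3 -> HIT, frames=[3,2] (faults so far: 6)
  step 10: ref 1 -> FAULT, evict 2, frames=[3,1] (faults so far: 7)
  step 11: ref 1 -> HIT, frames=[3,1] (faults so far: 7)
  step 12: ref 5 -> FAULT, evict 3, frames=[5,1] (faults so far: 8)
  step 13: ref 1 -> HIT, frames=[5,1] (faults so far: 8)
  Optimal total faults: 8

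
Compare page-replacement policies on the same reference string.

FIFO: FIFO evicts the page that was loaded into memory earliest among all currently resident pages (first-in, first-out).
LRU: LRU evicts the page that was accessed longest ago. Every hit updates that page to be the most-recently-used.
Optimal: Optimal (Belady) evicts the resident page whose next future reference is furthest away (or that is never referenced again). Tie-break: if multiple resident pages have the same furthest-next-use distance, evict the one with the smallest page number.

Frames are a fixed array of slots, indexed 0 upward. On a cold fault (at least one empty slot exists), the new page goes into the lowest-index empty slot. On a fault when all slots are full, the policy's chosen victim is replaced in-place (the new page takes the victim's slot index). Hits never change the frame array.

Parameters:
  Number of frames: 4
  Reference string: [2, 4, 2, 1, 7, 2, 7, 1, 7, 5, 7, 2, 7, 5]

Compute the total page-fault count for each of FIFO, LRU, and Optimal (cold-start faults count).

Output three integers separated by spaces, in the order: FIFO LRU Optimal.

--- FIFO ---
  step 0: ref 2 -> FAULT, frames=[2,-,-,-] (faults so far: 1)
  step 1: ref 4 -> FAULT, frames=[2,4,-,-] (faults so far: 2)
  step 2: ref 2 -> HIT, frames=[2,4,-,-] (faults so far: 2)
  step 3: ref 1 -> FAULT, frames=[2,4,1,-] (faults so far: 3)
  step 4: ref 7 -> FAULT, frames=[2,4,1,7] (faults so far: 4)
  step 5: ref 2 -> HIT, frames=[2,4,1,7] (faults so far: 4)
  step 6: ref 7 -> HIT, frames=[2,4,1,7] (faults so far: 4)
  step 7: ref 1 -> HIT, frames=[2,4,1,7] (faults so far: 4)
  step 8: ref 7 -> HIT, frames=[2,4,1,7] (faults so far: 4)
  step 9: ref 5 -> FAULT, evict 2, frames=[5,4,1,7] (faults so far: 5)
  step 10: ref 7 -> HIT, frames=[5,4,1,7] (faults so far: 5)
  step 11: ref 2 -> FAULT, evict 4, frames=[5,2,1,7] (faults so far: 6)
  step 12: ref 7 -> HIT, frames=[5,2,1,7] (faults so far: 6)
  step 13: ref 5 -> HIT, frames=[5,2,1,7] (faults so far: 6)
  FIFO total faults: 6
--- LRU ---
  step 0: ref 2 -> FAULT, frames=[2,-,-,-] (faults so far: 1)
  step 1: ref 4 -> FAULT, frames=[2,4,-,-] (faults so far: 2)
  step 2: ref 2 -> HIT, frames=[2,4,-,-] (faults so far: 2)
  step 3: ref 1 -> FAULT, frames=[2,4,1,-] (faults so far: 3)
  step 4: ref 7 -> FAULT, frames=[2,4,1,7] (faults so far: 4)
  step 5: ref 2 -> HIT, frames=[2,4,1,7] (faults so far: 4)
  step 6: ref 7 -> HIT, frames=[2,4,1,7] (faults so far: 4)
  step 7: ref 1 -> HIT, frames=[2,4,1,7] (faults so far: 4)
  step 8: ref 7 -> HIT, frames=[2,4,1,7] (faults so far: 4)
  step 9: ref 5 -> FAULT, evict 4, frames=[2,5,1,7] (faults so far: 5)
  step 10: ref 7 -> HIT, frames=[2,5,1,7] (faults so far: 5)
  step 11: ref 2 -> HIT, frames=[2,5,1,7] (faults so far: 5)
  step 12: ref 7 -> HIT, frames=[2,5,1,7] (faults so far: 5)
  step 13: ref 5 -> HIT, frames=[2,5,1,7] (faults so far: 5)
  LRU total faults: 5
--- Optimal ---
  step 0: ref 2 -> FAULT, frames=[2,-,-,-] (faults so far: 1)
  step 1: ref 4 -> FAULT, frames=[2,4,-,-] (faults so far: 2)
  step 2: ref 2 -> HIT, frames=[2,4,-,-] (faults so far: 2)
  step 3: ref 1 -> FAULT, frames=[2,4,1,-] (faults so far: 3)
  step 4: ref 7 -> FAULT, frames=[2,4,1,7] (faults so far: 4)
  step 5: ref 2 -> HIT, frames=[2,4,1,7] (faults so far: 4)
  step 6: ref 7 -> HIT, frames=[2,4,1,7] (faults so far: 4)
  step 7: ref 1 -> HIT, frames=[2,4,1,7] (faults so far: 4)
  step 8: ref 7 -> HIT, frames=[2,4,1,7] (faults so far: 4)
  step 9: ref 5 -> FAULT, evict 1, frames=[2,4,5,7] (faults so far: 5)
  step 10: ref 7 -> HIT, frames=[2,4,5,7] (faults so far: 5)
  step 11: ref 2 -> HIT, frames=[2,4,5,7] (faults so far: 5)
  step 12: ref 7 -> HIT, frames=[2,4,5,7] (faults so far: 5)
  step 13: ref 5 -> HIT, frames=[2,4,5,7] (faults so far: 5)
  Optimal total faults: 5

Answer: 6 5 5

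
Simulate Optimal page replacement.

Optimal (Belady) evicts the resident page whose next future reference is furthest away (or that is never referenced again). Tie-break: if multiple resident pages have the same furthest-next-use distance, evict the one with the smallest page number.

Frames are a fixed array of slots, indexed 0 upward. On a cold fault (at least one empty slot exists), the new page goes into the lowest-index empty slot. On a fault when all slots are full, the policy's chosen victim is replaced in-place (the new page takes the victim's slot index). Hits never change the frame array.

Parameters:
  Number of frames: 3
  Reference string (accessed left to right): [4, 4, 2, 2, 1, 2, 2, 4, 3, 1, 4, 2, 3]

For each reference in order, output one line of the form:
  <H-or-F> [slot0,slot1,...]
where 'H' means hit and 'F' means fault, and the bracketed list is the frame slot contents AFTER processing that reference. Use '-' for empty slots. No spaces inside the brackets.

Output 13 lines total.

F [4,-,-]
H [4,-,-]
F [4,2,-]
H [4,2,-]
F [4,2,1]
H [4,2,1]
H [4,2,1]
H [4,2,1]
F [4,3,1]
H [4,3,1]
H [4,3,1]
F [4,3,2]
H [4,3,2]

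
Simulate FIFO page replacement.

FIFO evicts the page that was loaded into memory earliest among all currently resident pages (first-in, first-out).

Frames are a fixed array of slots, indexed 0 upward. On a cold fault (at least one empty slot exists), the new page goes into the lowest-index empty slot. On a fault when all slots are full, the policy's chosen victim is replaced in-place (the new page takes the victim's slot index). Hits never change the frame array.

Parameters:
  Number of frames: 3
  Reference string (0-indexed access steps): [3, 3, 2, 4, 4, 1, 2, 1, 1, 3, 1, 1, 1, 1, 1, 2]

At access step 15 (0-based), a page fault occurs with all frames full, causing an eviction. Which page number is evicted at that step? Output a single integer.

Answer: 4

Derivation:
Step 0: ref 3 -> FAULT, frames=[3,-,-]
Step 1: ref 3 -> HIT, frames=[3,-,-]
Step 2: ref 2 -> FAULT, frames=[3,2,-]
Step 3: ref 4 -> FAULT, frames=[3,2,4]
Step 4: ref 4 -> HIT, frames=[3,2,4]
Step 5: ref 1 -> FAULT, evict 3, frames=[1,2,4]
Step 6: ref 2 -> HIT, frames=[1,2,4]
Step 7: ref 1 -> HIT, frames=[1,2,4]
Step 8: ref 1 -> HIT, frames=[1,2,4]
Step 9: ref 3 -> FAULT, evict 2, frames=[1,3,4]
Step 10: ref 1 -> HIT, frames=[1,3,4]
Step 11: ref 1 -> HIT, frames=[1,3,4]
Step 12: ref 1 -> HIT, frames=[1,3,4]
Step 13: ref 1 -> HIT, frames=[1,3,4]
Step 14: ref 1 -> HIT, frames=[1,3,4]
Step 15: ref 2 -> FAULT, evict 4, frames=[1,3,2]
At step 15: evicted page 4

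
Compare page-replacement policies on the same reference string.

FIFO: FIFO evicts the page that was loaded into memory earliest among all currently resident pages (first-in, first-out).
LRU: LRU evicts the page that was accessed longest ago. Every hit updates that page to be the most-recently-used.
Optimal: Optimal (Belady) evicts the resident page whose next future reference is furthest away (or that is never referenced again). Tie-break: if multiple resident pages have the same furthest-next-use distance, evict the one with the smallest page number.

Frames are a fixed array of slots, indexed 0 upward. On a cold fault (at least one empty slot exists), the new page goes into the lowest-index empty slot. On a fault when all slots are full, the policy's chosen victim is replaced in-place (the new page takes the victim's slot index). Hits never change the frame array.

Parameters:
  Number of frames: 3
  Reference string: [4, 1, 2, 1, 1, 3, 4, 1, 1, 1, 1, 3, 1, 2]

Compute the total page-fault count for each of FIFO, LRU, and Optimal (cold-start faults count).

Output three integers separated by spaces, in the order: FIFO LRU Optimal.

--- FIFO ---
  step 0: ref 4 -> FAULT, frames=[4,-,-] (faults so far: 1)
  step 1: ref 1 -> FAULT, frames=[4,1,-] (faults so far: 2)
  step 2: ref 2 -> FAULT, frames=[4,1,2] (faults so far: 3)
  step 3: ref 1 -> HIT, frames=[4,1,2] (faults so far: 3)
  step 4: ref 1 -> HIT, frames=[4,1,2] (faults so far: 3)
  step 5: ref 3 -> FAULT, evict 4, frames=[3,1,2] (faults so far: 4)
  step 6: ref 4 -> FAULT, evict 1, frames=[3,4,2] (faults so far: 5)
  step 7: ref 1 -> FAULT, evict 2, frames=[3,4,1] (faults so far: 6)
  step 8: ref 1 -> HIT, frames=[3,4,1] (faults so far: 6)
  step 9: ref 1 -> HIT, frames=[3,4,1] (faults so far: 6)
  step 10: ref 1 -> HIT, frames=[3,4,1] (faults so far: 6)
  step 11: ref 3 -> HIT, frames=[3,4,1] (faults so far: 6)
  step 12: ref 1 -> HIT, frames=[3,4,1] (faults so far: 6)
  step 13: ref 2 -> FAULT, evict 3, frames=[2,4,1] (faults so far: 7)
  FIFO total faults: 7
--- LRU ---
  step 0: ref 4 -> FAULT, frames=[4,-,-] (faults so far: 1)
  step 1: ref 1 -> FAULT, frames=[4,1,-] (faults so far: 2)
  step 2: ref 2 -> FAULT, frames=[4,1,2] (faults so far: 3)
  step 3: ref 1 -> HIT, frames=[4,1,2] (faults so far: 3)
  step 4: ref 1 -> HIT, frames=[4,1,2] (faults so far: 3)
  step 5: ref 3 -> FAULT, evict 4, frames=[3,1,2] (faults so far: 4)
  step 6: ref 4 -> FAULT, evict 2, frames=[3,1,4] (faults so far: 5)
  step 7: ref 1 -> HIT, frames=[3,1,4] (faults so far: 5)
  step 8: ref 1 -> HIT, frames=[3,1,4] (faults so far: 5)
  step 9: ref 1 -> HIT, frames=[3,1,4] (faults so far: 5)
  step 10: ref 1 -> HIT, frames=[3,1,4] (faults so far: 5)
  step 11: ref 3 -> HIT, frames=[3,1,4] (faults so far: 5)
  step 12: ref 1 -> HIT, frames=[3,1,4] (faults so far: 5)
  step 13: ref 2 -> FAULT, evict 4, frames=[3,1,2] (faults so far: 6)
  LRU total faults: 6
--- Optimal ---
  step 0: ref 4 -> FAULT, frames=[4,-,-] (faults so far: 1)
  step 1: ref 1 -> FAULT, frames=[4,1,-] (faults so far: 2)
  step 2: ref 2 -> FAULT, frames=[4,1,2] (faults so far: 3)
  step 3: ref 1 -> HIT, frames=[4,1,2] (faults so far: 3)
  step 4: ref 1 -> HIT, frames=[4,1,2] (faults so far: 3)
  step 5: ref 3 -> FAULT, evict 2, frames=[4,1,3] (faults so far: 4)
  step 6: ref 4 -> HIT, frames=[4,1,3] (faults so far: 4)
  step 7: ref 1 -> HIT, frames=[4,1,3] (faults so far: 4)
  step 8: ref 1 -> HIT, frames=[4,1,3] (faults so far: 4)
  step 9: ref 1 -> HIT, frames=[4,1,3] (faults so far: 4)
  step 10: ref 1 -> HIT, frames=[4,1,3] (faults so far: 4)
  step 11: ref 3 -> HIT, frames=[4,1,3] (faults so far: 4)
  step 12: ref 1 -> HIT, frames=[4,1,3] (faults so far: 4)
  step 13: ref 2 -> FAULT, evict 1, frames=[4,2,3] (faults so far: 5)
  Optimal total faults: 5

Answer: 7 6 5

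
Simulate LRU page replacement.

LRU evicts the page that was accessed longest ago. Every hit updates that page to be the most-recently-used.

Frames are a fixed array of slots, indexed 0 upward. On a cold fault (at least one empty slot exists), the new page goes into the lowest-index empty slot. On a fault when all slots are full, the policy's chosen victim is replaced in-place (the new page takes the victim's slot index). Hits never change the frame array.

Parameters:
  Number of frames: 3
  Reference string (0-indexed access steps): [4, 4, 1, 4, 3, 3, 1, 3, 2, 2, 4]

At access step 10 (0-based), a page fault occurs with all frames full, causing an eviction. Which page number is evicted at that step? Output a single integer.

Step 0: ref 4 -> FAULT, frames=[4,-,-]
Step 1: ref 4 -> HIT, frames=[4,-,-]
Step 2: ref 1 -> FAULT, frames=[4,1,-]
Step 3: ref 4 -> HIT, frames=[4,1,-]
Step 4: ref 3 -> FAULT, frames=[4,1,3]
Step 5: ref 3 -> HIT, frames=[4,1,3]
Step 6: ref 1 -> HIT, frames=[4,1,3]
Step 7: ref 3 -> HIT, frames=[4,1,3]
Step 8: ref 2 -> FAULT, evict 4, frames=[2,1,3]
Step 9: ref 2 -> HIT, frames=[2,1,3]
Step 10: ref 4 -> FAULT, evict 1, frames=[2,4,3]
At step 10: evicted page 1

Answer: 1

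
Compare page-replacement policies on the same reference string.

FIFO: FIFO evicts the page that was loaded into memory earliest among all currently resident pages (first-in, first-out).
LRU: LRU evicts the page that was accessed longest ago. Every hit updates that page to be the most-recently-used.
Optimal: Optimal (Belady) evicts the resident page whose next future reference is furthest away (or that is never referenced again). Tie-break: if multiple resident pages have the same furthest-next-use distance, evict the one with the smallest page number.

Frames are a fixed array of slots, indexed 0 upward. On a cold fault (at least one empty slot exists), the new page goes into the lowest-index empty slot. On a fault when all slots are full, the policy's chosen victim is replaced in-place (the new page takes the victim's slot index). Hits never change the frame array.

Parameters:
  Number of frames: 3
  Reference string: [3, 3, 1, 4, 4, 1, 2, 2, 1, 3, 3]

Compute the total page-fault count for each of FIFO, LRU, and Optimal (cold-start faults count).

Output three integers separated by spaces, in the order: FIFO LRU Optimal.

--- FIFO ---
  step 0: ref 3 -> FAULT, frames=[3,-,-] (faults so far: 1)
  step 1: ref 3 -> HIT, frames=[3,-,-] (faults so far: 1)
  step 2: ref 1 -> FAULT, frames=[3,1,-] (faults so far: 2)
  step 3: ref 4 -> FAULT, frames=[3,1,4] (faults so far: 3)
  step 4: ref 4 -> HIT, frames=[3,1,4] (faults so far: 3)
  step 5: ref 1 -> HIT, frames=[3,1,4] (faults so far: 3)
  step 6: ref 2 -> FAULT, evict 3, frames=[2,1,4] (faults so far: 4)
  step 7: ref 2 -> HIT, frames=[2,1,4] (faults so far: 4)
  step 8: ref 1 -> HIT, frames=[2,1,4] (faults so far: 4)
  step 9: ref 3 -> FAULT, evict 1, frames=[2,3,4] (faults so far: 5)
  step 10: ref 3 -> HIT, frames=[2,3,4] (faults so far: 5)
  FIFO total faults: 5
--- LRU ---
  step 0: ref 3 -> FAULT, frames=[3,-,-] (faults so far: 1)
  step 1: ref 3 -> HIT, frames=[3,-,-] (faults so far: 1)
  step 2: ref 1 -> FAULT, frames=[3,1,-] (faults so far: 2)
  step 3: ref 4 -> FAULT, frames=[3,1,4] (faults so far: 3)
  step 4: ref 4 -> HIT, frames=[3,1,4] (faults so far: 3)
  step 5: ref 1 -> HIT, frames=[3,1,4] (faults so far: 3)
  step 6: ref 2 -> FAULT, evict 3, frames=[2,1,4] (faults so far: 4)
  step 7: ref 2 -> HIT, frames=[2,1,4] (faults so far: 4)
  step 8: ref 1 -> HIT, frames=[2,1,4] (faults so far: 4)
  step 9: ref 3 -> FAULT, evict 4, frames=[2,1,3] (faults so far: 5)
  step 10: ref 3 -> HIT, frames=[2,1,3] (faults so far: 5)
  LRU total faults: 5
--- Optimal ---
  step 0: ref 3 -> FAULT, frames=[3,-,-] (faults so far: 1)
  step 1: ref 3 -> HIT, frames=[3,-,-] (faults so far: 1)
  step 2: ref 1 -> FAULT, frames=[3,1,-] (faults so far: 2)
  step 3: ref 4 -> FAULT, frames=[3,1,4] (faults so far: 3)
  step 4: ref 4 -> HIT, frames=[3,1,4] (faults so far: 3)
  step 5: ref 1 -> HIT, frames=[3,1,4] (faults so far: 3)
  step 6: ref 2 -> FAULT, evict 4, frames=[3,1,2] (faults so far: 4)
  step 7: ref 2 -> HIT, frames=[3,1,2] (faults so far: 4)
  step 8: ref 1 -> HIT, frames=[3,1,2] (faults so far: 4)
  step 9: ref 3 -> HIT, frames=[3,1,2] (faults so far: 4)
  step 10: ref 3 -> HIT, frames=[3,1,2] (faults so far: 4)
  Optimal total faults: 4

Answer: 5 5 4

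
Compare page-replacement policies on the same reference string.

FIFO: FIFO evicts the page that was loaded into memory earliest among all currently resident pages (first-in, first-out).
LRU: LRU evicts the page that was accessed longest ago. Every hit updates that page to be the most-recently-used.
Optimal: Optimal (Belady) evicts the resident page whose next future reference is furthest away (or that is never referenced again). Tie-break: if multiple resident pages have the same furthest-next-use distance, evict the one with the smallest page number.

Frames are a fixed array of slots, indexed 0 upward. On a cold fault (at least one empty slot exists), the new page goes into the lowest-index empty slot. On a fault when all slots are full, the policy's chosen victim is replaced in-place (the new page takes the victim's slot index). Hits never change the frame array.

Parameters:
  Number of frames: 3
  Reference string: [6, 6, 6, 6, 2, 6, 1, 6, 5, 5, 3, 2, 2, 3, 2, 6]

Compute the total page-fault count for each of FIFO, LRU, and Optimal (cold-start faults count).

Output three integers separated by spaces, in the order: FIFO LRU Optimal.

--- FIFO ---
  step 0: ref 6 -> FAULT, frames=[6,-,-] (faults so far: 1)
  step 1: ref 6 -> HIT, frames=[6,-,-] (faults so far: 1)
  step 2: ref 6 -> HIT, frames=[6,-,-] (faults so far: 1)
  step 3: ref 6 -> HIT, frames=[6,-,-] (faults so far: 1)
  step 4: ref 2 -> FAULT, frames=[6,2,-] (faults so far: 2)
  step 5: ref 6 -> HIT, frames=[6,2,-] (faults so far: 2)
  step 6: ref 1 -> FAULT, frames=[6,2,1] (faults so far: 3)
  step 7: ref 6 -> HIT, frames=[6,2,1] (faults so far: 3)
  step 8: ref 5 -> FAULT, evict 6, frames=[5,2,1] (faults so far: 4)
  step 9: ref 5 -> HIT, frames=[5,2,1] (faults so far: 4)
  step 10: ref 3 -> FAULT, evict 2, frames=[5,3,1] (faults so far: 5)
  step 11: ref 2 -> FAULT, evict 1, frames=[5,3,2] (faults so far: 6)
  step 12: ref 2 -> HIT, frames=[5,3,2] (faults so far: 6)
  step 13: ref 3 -> HIT, frames=[5,3,2] (faults so far: 6)
  step 14: ref 2 -> HIT, frames=[5,3,2] (faults so far: 6)
  step 15: ref 6 -> FAULT, evict 5, frames=[6,3,2] (faults so far: 7)
  FIFO total faults: 7
--- LRU ---
  step 0: ref 6 -> FAULT, frames=[6,-,-] (faults so far: 1)
  step 1: ref 6 -> HIT, frames=[6,-,-] (faults so far: 1)
  step 2: ref 6 -> HIT, frames=[6,-,-] (faults so far: 1)
  step 3: ref 6 -> HIT, frames=[6,-,-] (faults so far: 1)
  step 4: ref 2 -> FAULT, frames=[6,2,-] (faults so far: 2)
  step 5: ref 6 -> HIT, frames=[6,2,-] (faults so far: 2)
  step 6: ref 1 -> FAULT, frames=[6,2,1] (faults so far: 3)
  step 7: ref 6 -> HIT, frames=[6,2,1] (faults so far: 3)
  step 8: ref 5 -> FAULT, evict 2, frames=[6,5,1] (faults so far: 4)
  step 9: ref 5 -> HIT, frames=[6,5,1] (faults so far: 4)
  step 10: ref 3 -> FAULT, evict 1, frames=[6,5,3] (faults so far: 5)
  step 11: ref 2 -> FAULT, evict 6, frames=[2,5,3] (faults so far: 6)
  step 12: ref 2 -> HIT, frames=[2,5,3] (faults so far: 6)
  step 13: ref 3 -> HIT, frames=[2,5,3] (faults so far: 6)
  step 14: ref 2 -> HIT, frames=[2,5,3] (faults so far: 6)
  step 15: ref 6 -> FAULT, evict 5, frames=[2,6,3] (faults so far: 7)
  LRU total faults: 7
--- Optimal ---
  step 0: ref 6 -> FAULT, frames=[6,-,-] (faults so far: 1)
  step 1: ref 6 -> HIT, frames=[6,-,-] (faults so far: 1)
  step 2: ref 6 -> HIT, frames=[6,-,-] (faults so far: 1)
  step 3: ref 6 -> HIT, frames=[6,-,-] (faults so far: 1)
  step 4: ref 2 -> FAULT, frames=[6,2,-] (faults so far: 2)
  step 5: ref 6 -> HIT, frames=[6,2,-] (faults so far: 2)
  step 6: ref 1 -> FAULT, frames=[6,2,1] (faults so far: 3)
  step 7: ref 6 -> HIT, frames=[6,2,1] (faults so far: 3)
  step 8: ref 5 -> FAULT, evict 1, frames=[6,2,5] (faults so far: 4)
  step 9: ref 5 -> HIT, frames=[6,2,5] (faults so far: 4)
  step 10: ref 3 -> FAULT, evict 5, frames=[6,2,3] (faults so far: 5)
  step 11: ref 2 -> HIT, frames=[6,2,3] (faults so far: 5)
  step 12: ref 2 -> HIT, frames=[6,2,3] (faults so far: 5)
  step 13: ref 3 -> HIT, frames=[6,2,3] (faults so far: 5)
  step 14: ref 2 -> HIT, frames=[6,2,3] (faults so far: 5)
  step 15: ref 6 -> HIT, frames=[6,2,3] (faults so far: 5)
  Optimal total faults: 5

Answer: 7 7 5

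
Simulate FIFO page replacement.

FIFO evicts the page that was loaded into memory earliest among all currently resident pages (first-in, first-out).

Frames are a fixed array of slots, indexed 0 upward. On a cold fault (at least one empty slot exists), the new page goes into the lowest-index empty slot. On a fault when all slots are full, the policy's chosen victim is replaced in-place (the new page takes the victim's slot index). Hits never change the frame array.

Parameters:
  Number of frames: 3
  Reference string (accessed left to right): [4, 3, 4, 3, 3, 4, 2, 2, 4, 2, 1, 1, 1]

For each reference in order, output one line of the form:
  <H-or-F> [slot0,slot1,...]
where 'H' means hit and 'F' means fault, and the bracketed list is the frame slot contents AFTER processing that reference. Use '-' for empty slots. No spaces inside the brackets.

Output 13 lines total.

F [4,-,-]
F [4,3,-]
H [4,3,-]
H [4,3,-]
H [4,3,-]
H [4,3,-]
F [4,3,2]
H [4,3,2]
H [4,3,2]
H [4,3,2]
F [1,3,2]
H [1,3,2]
H [1,3,2]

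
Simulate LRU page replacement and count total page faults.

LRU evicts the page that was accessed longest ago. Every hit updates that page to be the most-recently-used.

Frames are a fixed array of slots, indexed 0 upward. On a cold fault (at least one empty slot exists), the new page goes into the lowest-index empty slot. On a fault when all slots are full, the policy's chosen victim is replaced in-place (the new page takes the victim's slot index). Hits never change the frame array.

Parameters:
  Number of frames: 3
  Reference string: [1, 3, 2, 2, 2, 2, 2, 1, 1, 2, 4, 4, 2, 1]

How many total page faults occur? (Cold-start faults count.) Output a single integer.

Step 0: ref 1 → FAULT, frames=[1,-,-]
Step 1: ref 3 → FAULT, frames=[1,3,-]
Step 2: ref 2 → FAULT, frames=[1,3,2]
Step 3: ref 2 → HIT, frames=[1,3,2]
Step 4: ref 2 → HIT, frames=[1,3,2]
Step 5: ref 2 → HIT, frames=[1,3,2]
Step 6: ref 2 → HIT, frames=[1,3,2]
Step 7: ref 1 → HIT, frames=[1,3,2]
Step 8: ref 1 → HIT, frames=[1,3,2]
Step 9: ref 2 → HIT, frames=[1,3,2]
Step 10: ref 4 → FAULT (evict 3), frames=[1,4,2]
Step 11: ref 4 → HIT, frames=[1,4,2]
Step 12: ref 2 → HIT, frames=[1,4,2]
Step 13: ref 1 → HIT, frames=[1,4,2]
Total faults: 4

Answer: 4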